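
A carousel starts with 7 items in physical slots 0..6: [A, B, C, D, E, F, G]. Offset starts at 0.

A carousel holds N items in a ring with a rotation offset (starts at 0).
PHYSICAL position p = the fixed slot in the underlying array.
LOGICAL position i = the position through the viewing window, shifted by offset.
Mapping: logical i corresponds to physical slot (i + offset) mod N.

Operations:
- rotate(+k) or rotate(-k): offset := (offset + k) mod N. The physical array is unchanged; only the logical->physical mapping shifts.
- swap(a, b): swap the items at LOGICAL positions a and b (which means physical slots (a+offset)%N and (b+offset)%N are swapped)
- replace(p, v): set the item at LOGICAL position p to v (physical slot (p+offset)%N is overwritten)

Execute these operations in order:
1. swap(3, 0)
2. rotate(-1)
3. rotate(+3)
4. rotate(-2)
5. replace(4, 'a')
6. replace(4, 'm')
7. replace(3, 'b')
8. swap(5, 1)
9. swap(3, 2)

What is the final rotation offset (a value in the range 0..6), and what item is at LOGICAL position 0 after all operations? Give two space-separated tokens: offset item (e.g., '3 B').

Answer: 0 D

Derivation:
After op 1 (swap(3, 0)): offset=0, physical=[D,B,C,A,E,F,G], logical=[D,B,C,A,E,F,G]
After op 2 (rotate(-1)): offset=6, physical=[D,B,C,A,E,F,G], logical=[G,D,B,C,A,E,F]
After op 3 (rotate(+3)): offset=2, physical=[D,B,C,A,E,F,G], logical=[C,A,E,F,G,D,B]
After op 4 (rotate(-2)): offset=0, physical=[D,B,C,A,E,F,G], logical=[D,B,C,A,E,F,G]
After op 5 (replace(4, 'a')): offset=0, physical=[D,B,C,A,a,F,G], logical=[D,B,C,A,a,F,G]
After op 6 (replace(4, 'm')): offset=0, physical=[D,B,C,A,m,F,G], logical=[D,B,C,A,m,F,G]
After op 7 (replace(3, 'b')): offset=0, physical=[D,B,C,b,m,F,G], logical=[D,B,C,b,m,F,G]
After op 8 (swap(5, 1)): offset=0, physical=[D,F,C,b,m,B,G], logical=[D,F,C,b,m,B,G]
After op 9 (swap(3, 2)): offset=0, physical=[D,F,b,C,m,B,G], logical=[D,F,b,C,m,B,G]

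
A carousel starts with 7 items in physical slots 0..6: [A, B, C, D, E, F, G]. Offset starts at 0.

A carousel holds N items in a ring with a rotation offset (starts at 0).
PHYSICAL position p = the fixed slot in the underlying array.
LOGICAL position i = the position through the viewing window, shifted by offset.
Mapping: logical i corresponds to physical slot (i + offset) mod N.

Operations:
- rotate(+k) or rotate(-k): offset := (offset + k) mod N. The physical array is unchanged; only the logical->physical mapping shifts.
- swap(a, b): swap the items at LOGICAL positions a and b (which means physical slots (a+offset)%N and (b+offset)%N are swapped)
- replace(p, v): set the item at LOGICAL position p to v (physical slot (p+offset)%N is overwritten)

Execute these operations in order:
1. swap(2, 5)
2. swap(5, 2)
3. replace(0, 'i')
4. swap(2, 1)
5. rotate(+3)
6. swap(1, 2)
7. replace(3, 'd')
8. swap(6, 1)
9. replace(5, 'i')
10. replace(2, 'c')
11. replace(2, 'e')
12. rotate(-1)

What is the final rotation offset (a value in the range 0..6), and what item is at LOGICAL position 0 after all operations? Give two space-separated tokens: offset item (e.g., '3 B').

Answer: 2 F

Derivation:
After op 1 (swap(2, 5)): offset=0, physical=[A,B,F,D,E,C,G], logical=[A,B,F,D,E,C,G]
After op 2 (swap(5, 2)): offset=0, physical=[A,B,C,D,E,F,G], logical=[A,B,C,D,E,F,G]
After op 3 (replace(0, 'i')): offset=0, physical=[i,B,C,D,E,F,G], logical=[i,B,C,D,E,F,G]
After op 4 (swap(2, 1)): offset=0, physical=[i,C,B,D,E,F,G], logical=[i,C,B,D,E,F,G]
After op 5 (rotate(+3)): offset=3, physical=[i,C,B,D,E,F,G], logical=[D,E,F,G,i,C,B]
After op 6 (swap(1, 2)): offset=3, physical=[i,C,B,D,F,E,G], logical=[D,F,E,G,i,C,B]
After op 7 (replace(3, 'd')): offset=3, physical=[i,C,B,D,F,E,d], logical=[D,F,E,d,i,C,B]
After op 8 (swap(6, 1)): offset=3, physical=[i,C,F,D,B,E,d], logical=[D,B,E,d,i,C,F]
After op 9 (replace(5, 'i')): offset=3, physical=[i,i,F,D,B,E,d], logical=[D,B,E,d,i,i,F]
After op 10 (replace(2, 'c')): offset=3, physical=[i,i,F,D,B,c,d], logical=[D,B,c,d,i,i,F]
After op 11 (replace(2, 'e')): offset=3, physical=[i,i,F,D,B,e,d], logical=[D,B,e,d,i,i,F]
After op 12 (rotate(-1)): offset=2, physical=[i,i,F,D,B,e,d], logical=[F,D,B,e,d,i,i]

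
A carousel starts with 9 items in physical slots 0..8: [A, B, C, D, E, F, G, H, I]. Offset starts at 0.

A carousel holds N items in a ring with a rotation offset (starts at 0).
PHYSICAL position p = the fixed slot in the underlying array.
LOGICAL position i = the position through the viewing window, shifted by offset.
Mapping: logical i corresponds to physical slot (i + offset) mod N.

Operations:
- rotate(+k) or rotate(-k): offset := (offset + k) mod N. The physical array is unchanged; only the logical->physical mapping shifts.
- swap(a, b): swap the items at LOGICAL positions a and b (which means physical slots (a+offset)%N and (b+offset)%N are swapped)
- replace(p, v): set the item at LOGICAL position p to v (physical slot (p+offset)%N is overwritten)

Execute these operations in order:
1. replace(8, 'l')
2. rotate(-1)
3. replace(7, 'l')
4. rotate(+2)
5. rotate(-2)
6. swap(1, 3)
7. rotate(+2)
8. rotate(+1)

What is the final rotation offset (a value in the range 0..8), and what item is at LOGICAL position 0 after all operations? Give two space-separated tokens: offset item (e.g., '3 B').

Answer: 2 A

Derivation:
After op 1 (replace(8, 'l')): offset=0, physical=[A,B,C,D,E,F,G,H,l], logical=[A,B,C,D,E,F,G,H,l]
After op 2 (rotate(-1)): offset=8, physical=[A,B,C,D,E,F,G,H,l], logical=[l,A,B,C,D,E,F,G,H]
After op 3 (replace(7, 'l')): offset=8, physical=[A,B,C,D,E,F,l,H,l], logical=[l,A,B,C,D,E,F,l,H]
After op 4 (rotate(+2)): offset=1, physical=[A,B,C,D,E,F,l,H,l], logical=[B,C,D,E,F,l,H,l,A]
After op 5 (rotate(-2)): offset=8, physical=[A,B,C,D,E,F,l,H,l], logical=[l,A,B,C,D,E,F,l,H]
After op 6 (swap(1, 3)): offset=8, physical=[C,B,A,D,E,F,l,H,l], logical=[l,C,B,A,D,E,F,l,H]
After op 7 (rotate(+2)): offset=1, physical=[C,B,A,D,E,F,l,H,l], logical=[B,A,D,E,F,l,H,l,C]
After op 8 (rotate(+1)): offset=2, physical=[C,B,A,D,E,F,l,H,l], logical=[A,D,E,F,l,H,l,C,B]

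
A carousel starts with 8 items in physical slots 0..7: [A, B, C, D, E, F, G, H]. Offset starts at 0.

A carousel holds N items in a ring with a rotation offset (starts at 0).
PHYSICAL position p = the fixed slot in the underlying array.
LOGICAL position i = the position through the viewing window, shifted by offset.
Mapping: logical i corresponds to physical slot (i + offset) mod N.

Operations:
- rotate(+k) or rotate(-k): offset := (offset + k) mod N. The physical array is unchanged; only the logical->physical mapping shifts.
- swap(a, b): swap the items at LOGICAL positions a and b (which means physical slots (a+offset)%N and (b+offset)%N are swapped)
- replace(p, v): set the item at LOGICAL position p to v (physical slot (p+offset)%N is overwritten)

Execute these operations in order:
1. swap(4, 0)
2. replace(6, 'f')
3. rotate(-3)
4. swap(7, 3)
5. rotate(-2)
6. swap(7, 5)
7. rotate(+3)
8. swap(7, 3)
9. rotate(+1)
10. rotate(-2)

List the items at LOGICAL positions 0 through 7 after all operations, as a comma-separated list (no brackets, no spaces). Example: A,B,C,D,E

After op 1 (swap(4, 0)): offset=0, physical=[E,B,C,D,A,F,G,H], logical=[E,B,C,D,A,F,G,H]
After op 2 (replace(6, 'f')): offset=0, physical=[E,B,C,D,A,F,f,H], logical=[E,B,C,D,A,F,f,H]
After op 3 (rotate(-3)): offset=5, physical=[E,B,C,D,A,F,f,H], logical=[F,f,H,E,B,C,D,A]
After op 4 (swap(7, 3)): offset=5, physical=[A,B,C,D,E,F,f,H], logical=[F,f,H,A,B,C,D,E]
After op 5 (rotate(-2)): offset=3, physical=[A,B,C,D,E,F,f,H], logical=[D,E,F,f,H,A,B,C]
After op 6 (swap(7, 5)): offset=3, physical=[C,B,A,D,E,F,f,H], logical=[D,E,F,f,H,C,B,A]
After op 7 (rotate(+3)): offset=6, physical=[C,B,A,D,E,F,f,H], logical=[f,H,C,B,A,D,E,F]
After op 8 (swap(7, 3)): offset=6, physical=[C,F,A,D,E,B,f,H], logical=[f,H,C,F,A,D,E,B]
After op 9 (rotate(+1)): offset=7, physical=[C,F,A,D,E,B,f,H], logical=[H,C,F,A,D,E,B,f]
After op 10 (rotate(-2)): offset=5, physical=[C,F,A,D,E,B,f,H], logical=[B,f,H,C,F,A,D,E]

Answer: B,f,H,C,F,A,D,E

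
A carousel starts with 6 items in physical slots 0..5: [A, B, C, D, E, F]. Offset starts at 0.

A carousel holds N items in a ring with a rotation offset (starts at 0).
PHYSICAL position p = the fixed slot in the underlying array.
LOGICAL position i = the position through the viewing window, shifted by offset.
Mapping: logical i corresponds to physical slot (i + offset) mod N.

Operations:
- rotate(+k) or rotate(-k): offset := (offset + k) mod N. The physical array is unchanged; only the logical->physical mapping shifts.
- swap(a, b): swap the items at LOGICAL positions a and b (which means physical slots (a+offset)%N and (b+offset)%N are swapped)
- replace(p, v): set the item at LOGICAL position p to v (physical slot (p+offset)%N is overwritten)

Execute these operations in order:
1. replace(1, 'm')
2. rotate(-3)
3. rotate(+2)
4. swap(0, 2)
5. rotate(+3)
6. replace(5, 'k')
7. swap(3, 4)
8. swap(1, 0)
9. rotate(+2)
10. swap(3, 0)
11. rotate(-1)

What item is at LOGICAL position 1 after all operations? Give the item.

After op 1 (replace(1, 'm')): offset=0, physical=[A,m,C,D,E,F], logical=[A,m,C,D,E,F]
After op 2 (rotate(-3)): offset=3, physical=[A,m,C,D,E,F], logical=[D,E,F,A,m,C]
After op 3 (rotate(+2)): offset=5, physical=[A,m,C,D,E,F], logical=[F,A,m,C,D,E]
After op 4 (swap(0, 2)): offset=5, physical=[A,F,C,D,E,m], logical=[m,A,F,C,D,E]
After op 5 (rotate(+3)): offset=2, physical=[A,F,C,D,E,m], logical=[C,D,E,m,A,F]
After op 6 (replace(5, 'k')): offset=2, physical=[A,k,C,D,E,m], logical=[C,D,E,m,A,k]
After op 7 (swap(3, 4)): offset=2, physical=[m,k,C,D,E,A], logical=[C,D,E,A,m,k]
After op 8 (swap(1, 0)): offset=2, physical=[m,k,D,C,E,A], logical=[D,C,E,A,m,k]
After op 9 (rotate(+2)): offset=4, physical=[m,k,D,C,E,A], logical=[E,A,m,k,D,C]
After op 10 (swap(3, 0)): offset=4, physical=[m,E,D,C,k,A], logical=[k,A,m,E,D,C]
After op 11 (rotate(-1)): offset=3, physical=[m,E,D,C,k,A], logical=[C,k,A,m,E,D]

Answer: k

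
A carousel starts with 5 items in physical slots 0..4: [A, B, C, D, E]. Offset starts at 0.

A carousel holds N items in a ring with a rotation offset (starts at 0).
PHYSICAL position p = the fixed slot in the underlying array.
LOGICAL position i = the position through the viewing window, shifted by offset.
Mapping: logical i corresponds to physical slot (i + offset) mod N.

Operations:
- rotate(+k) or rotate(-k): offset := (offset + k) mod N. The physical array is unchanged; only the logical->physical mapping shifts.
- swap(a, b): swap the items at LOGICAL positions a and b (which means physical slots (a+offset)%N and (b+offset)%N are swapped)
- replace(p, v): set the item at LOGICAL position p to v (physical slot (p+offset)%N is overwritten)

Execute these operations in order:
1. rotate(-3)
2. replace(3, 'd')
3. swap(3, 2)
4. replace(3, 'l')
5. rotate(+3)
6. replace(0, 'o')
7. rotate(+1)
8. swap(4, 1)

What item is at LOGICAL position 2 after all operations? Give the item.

Answer: D

Derivation:
After op 1 (rotate(-3)): offset=2, physical=[A,B,C,D,E], logical=[C,D,E,A,B]
After op 2 (replace(3, 'd')): offset=2, physical=[d,B,C,D,E], logical=[C,D,E,d,B]
After op 3 (swap(3, 2)): offset=2, physical=[E,B,C,D,d], logical=[C,D,d,E,B]
After op 4 (replace(3, 'l')): offset=2, physical=[l,B,C,D,d], logical=[C,D,d,l,B]
After op 5 (rotate(+3)): offset=0, physical=[l,B,C,D,d], logical=[l,B,C,D,d]
After op 6 (replace(0, 'o')): offset=0, physical=[o,B,C,D,d], logical=[o,B,C,D,d]
After op 7 (rotate(+1)): offset=1, physical=[o,B,C,D,d], logical=[B,C,D,d,o]
After op 8 (swap(4, 1)): offset=1, physical=[C,B,o,D,d], logical=[B,o,D,d,C]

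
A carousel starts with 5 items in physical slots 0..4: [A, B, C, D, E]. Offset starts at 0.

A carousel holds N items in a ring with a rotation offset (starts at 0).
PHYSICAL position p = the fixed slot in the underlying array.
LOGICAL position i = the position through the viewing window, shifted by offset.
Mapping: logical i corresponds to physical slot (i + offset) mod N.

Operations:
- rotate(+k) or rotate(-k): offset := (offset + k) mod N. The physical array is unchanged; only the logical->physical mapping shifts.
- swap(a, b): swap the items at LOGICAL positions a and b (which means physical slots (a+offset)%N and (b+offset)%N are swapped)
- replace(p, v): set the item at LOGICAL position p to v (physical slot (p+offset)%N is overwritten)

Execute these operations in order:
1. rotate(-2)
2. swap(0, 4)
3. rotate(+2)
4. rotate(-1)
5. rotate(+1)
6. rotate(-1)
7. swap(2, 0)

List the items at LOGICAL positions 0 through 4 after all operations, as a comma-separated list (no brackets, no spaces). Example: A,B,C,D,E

Answer: B,A,E,D,C

Derivation:
After op 1 (rotate(-2)): offset=3, physical=[A,B,C,D,E], logical=[D,E,A,B,C]
After op 2 (swap(0, 4)): offset=3, physical=[A,B,D,C,E], logical=[C,E,A,B,D]
After op 3 (rotate(+2)): offset=0, physical=[A,B,D,C,E], logical=[A,B,D,C,E]
After op 4 (rotate(-1)): offset=4, physical=[A,B,D,C,E], logical=[E,A,B,D,C]
After op 5 (rotate(+1)): offset=0, physical=[A,B,D,C,E], logical=[A,B,D,C,E]
After op 6 (rotate(-1)): offset=4, physical=[A,B,D,C,E], logical=[E,A,B,D,C]
After op 7 (swap(2, 0)): offset=4, physical=[A,E,D,C,B], logical=[B,A,E,D,C]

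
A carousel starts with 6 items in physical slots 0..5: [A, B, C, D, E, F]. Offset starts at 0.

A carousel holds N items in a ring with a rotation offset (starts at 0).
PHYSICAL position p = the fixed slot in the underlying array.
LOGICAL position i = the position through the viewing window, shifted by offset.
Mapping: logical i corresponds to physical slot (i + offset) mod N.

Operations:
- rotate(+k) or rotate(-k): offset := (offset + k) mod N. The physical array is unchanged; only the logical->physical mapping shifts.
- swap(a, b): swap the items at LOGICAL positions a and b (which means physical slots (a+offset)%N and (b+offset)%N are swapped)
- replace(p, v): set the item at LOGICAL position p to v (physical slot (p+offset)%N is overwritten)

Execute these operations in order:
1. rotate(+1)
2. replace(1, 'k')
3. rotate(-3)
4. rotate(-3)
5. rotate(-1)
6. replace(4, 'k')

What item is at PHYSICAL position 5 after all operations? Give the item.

Answer: F

Derivation:
After op 1 (rotate(+1)): offset=1, physical=[A,B,C,D,E,F], logical=[B,C,D,E,F,A]
After op 2 (replace(1, 'k')): offset=1, physical=[A,B,k,D,E,F], logical=[B,k,D,E,F,A]
After op 3 (rotate(-3)): offset=4, physical=[A,B,k,D,E,F], logical=[E,F,A,B,k,D]
After op 4 (rotate(-3)): offset=1, physical=[A,B,k,D,E,F], logical=[B,k,D,E,F,A]
After op 5 (rotate(-1)): offset=0, physical=[A,B,k,D,E,F], logical=[A,B,k,D,E,F]
After op 6 (replace(4, 'k')): offset=0, physical=[A,B,k,D,k,F], logical=[A,B,k,D,k,F]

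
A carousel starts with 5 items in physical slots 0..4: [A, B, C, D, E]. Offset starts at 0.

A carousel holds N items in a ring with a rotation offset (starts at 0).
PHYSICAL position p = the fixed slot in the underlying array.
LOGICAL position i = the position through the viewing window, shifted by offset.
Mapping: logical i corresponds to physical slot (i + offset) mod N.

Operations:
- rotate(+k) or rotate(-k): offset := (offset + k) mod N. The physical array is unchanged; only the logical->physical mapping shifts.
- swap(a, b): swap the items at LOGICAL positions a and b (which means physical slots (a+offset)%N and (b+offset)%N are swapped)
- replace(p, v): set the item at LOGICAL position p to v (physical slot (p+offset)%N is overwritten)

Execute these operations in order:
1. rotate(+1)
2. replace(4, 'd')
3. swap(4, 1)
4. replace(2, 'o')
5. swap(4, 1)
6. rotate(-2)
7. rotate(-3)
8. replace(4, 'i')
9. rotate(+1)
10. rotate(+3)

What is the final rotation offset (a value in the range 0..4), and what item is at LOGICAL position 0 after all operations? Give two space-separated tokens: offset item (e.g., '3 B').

After op 1 (rotate(+1)): offset=1, physical=[A,B,C,D,E], logical=[B,C,D,E,A]
After op 2 (replace(4, 'd')): offset=1, physical=[d,B,C,D,E], logical=[B,C,D,E,d]
After op 3 (swap(4, 1)): offset=1, physical=[C,B,d,D,E], logical=[B,d,D,E,C]
After op 4 (replace(2, 'o')): offset=1, physical=[C,B,d,o,E], logical=[B,d,o,E,C]
After op 5 (swap(4, 1)): offset=1, physical=[d,B,C,o,E], logical=[B,C,o,E,d]
After op 6 (rotate(-2)): offset=4, physical=[d,B,C,o,E], logical=[E,d,B,C,o]
After op 7 (rotate(-3)): offset=1, physical=[d,B,C,o,E], logical=[B,C,o,E,d]
After op 8 (replace(4, 'i')): offset=1, physical=[i,B,C,o,E], logical=[B,C,o,E,i]
After op 9 (rotate(+1)): offset=2, physical=[i,B,C,o,E], logical=[C,o,E,i,B]
After op 10 (rotate(+3)): offset=0, physical=[i,B,C,o,E], logical=[i,B,C,o,E]

Answer: 0 i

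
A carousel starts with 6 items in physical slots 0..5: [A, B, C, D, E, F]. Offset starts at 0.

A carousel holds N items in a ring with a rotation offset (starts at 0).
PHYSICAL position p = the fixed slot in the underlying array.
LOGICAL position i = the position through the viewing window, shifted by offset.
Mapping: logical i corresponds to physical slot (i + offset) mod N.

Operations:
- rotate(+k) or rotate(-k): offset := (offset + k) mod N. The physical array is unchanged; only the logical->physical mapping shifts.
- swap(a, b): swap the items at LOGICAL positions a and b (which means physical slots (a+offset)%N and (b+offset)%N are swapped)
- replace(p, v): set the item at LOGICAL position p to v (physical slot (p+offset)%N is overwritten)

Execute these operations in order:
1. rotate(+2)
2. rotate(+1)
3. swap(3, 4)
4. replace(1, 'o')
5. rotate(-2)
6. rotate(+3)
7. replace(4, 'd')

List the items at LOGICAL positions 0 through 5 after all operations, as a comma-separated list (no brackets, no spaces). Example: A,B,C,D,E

After op 1 (rotate(+2)): offset=2, physical=[A,B,C,D,E,F], logical=[C,D,E,F,A,B]
After op 2 (rotate(+1)): offset=3, physical=[A,B,C,D,E,F], logical=[D,E,F,A,B,C]
After op 3 (swap(3, 4)): offset=3, physical=[B,A,C,D,E,F], logical=[D,E,F,B,A,C]
After op 4 (replace(1, 'o')): offset=3, physical=[B,A,C,D,o,F], logical=[D,o,F,B,A,C]
After op 5 (rotate(-2)): offset=1, physical=[B,A,C,D,o,F], logical=[A,C,D,o,F,B]
After op 6 (rotate(+3)): offset=4, physical=[B,A,C,D,o,F], logical=[o,F,B,A,C,D]
After op 7 (replace(4, 'd')): offset=4, physical=[B,A,d,D,o,F], logical=[o,F,B,A,d,D]

Answer: o,F,B,A,d,D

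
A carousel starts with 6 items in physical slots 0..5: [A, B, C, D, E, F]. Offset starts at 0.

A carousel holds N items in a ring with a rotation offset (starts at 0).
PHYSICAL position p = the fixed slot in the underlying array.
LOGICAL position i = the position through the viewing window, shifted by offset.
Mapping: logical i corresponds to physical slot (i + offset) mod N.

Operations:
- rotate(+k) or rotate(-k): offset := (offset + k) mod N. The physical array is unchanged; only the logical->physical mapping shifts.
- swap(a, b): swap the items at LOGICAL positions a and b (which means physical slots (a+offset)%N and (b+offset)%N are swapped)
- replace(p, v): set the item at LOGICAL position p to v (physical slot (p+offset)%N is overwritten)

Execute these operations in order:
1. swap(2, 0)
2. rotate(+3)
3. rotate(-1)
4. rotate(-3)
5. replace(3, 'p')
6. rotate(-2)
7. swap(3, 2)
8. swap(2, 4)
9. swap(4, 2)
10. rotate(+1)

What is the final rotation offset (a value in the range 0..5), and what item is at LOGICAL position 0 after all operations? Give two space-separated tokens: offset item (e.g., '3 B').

Answer: 4 E

Derivation:
After op 1 (swap(2, 0)): offset=0, physical=[C,B,A,D,E,F], logical=[C,B,A,D,E,F]
After op 2 (rotate(+3)): offset=3, physical=[C,B,A,D,E,F], logical=[D,E,F,C,B,A]
After op 3 (rotate(-1)): offset=2, physical=[C,B,A,D,E,F], logical=[A,D,E,F,C,B]
After op 4 (rotate(-3)): offset=5, physical=[C,B,A,D,E,F], logical=[F,C,B,A,D,E]
After op 5 (replace(3, 'p')): offset=5, physical=[C,B,p,D,E,F], logical=[F,C,B,p,D,E]
After op 6 (rotate(-2)): offset=3, physical=[C,B,p,D,E,F], logical=[D,E,F,C,B,p]
After op 7 (swap(3, 2)): offset=3, physical=[F,B,p,D,E,C], logical=[D,E,C,F,B,p]
After op 8 (swap(2, 4)): offset=3, physical=[F,C,p,D,E,B], logical=[D,E,B,F,C,p]
After op 9 (swap(4, 2)): offset=3, physical=[F,B,p,D,E,C], logical=[D,E,C,F,B,p]
After op 10 (rotate(+1)): offset=4, physical=[F,B,p,D,E,C], logical=[E,C,F,B,p,D]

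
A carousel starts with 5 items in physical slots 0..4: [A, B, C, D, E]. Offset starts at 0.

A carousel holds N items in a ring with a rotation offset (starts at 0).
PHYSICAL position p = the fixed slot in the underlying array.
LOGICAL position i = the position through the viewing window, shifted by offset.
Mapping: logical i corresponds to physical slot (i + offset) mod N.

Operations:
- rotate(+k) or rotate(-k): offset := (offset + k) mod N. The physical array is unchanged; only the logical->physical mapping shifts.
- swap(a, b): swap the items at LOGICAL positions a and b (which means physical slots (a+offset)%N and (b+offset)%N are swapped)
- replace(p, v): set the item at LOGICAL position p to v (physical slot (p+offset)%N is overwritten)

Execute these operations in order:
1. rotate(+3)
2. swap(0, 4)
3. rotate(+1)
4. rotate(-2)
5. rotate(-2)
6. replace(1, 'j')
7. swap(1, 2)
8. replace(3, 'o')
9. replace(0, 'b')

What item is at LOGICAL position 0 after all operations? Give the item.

Answer: b

Derivation:
After op 1 (rotate(+3)): offset=3, physical=[A,B,C,D,E], logical=[D,E,A,B,C]
After op 2 (swap(0, 4)): offset=3, physical=[A,B,D,C,E], logical=[C,E,A,B,D]
After op 3 (rotate(+1)): offset=4, physical=[A,B,D,C,E], logical=[E,A,B,D,C]
After op 4 (rotate(-2)): offset=2, physical=[A,B,D,C,E], logical=[D,C,E,A,B]
After op 5 (rotate(-2)): offset=0, physical=[A,B,D,C,E], logical=[A,B,D,C,E]
After op 6 (replace(1, 'j')): offset=0, physical=[A,j,D,C,E], logical=[A,j,D,C,E]
After op 7 (swap(1, 2)): offset=0, physical=[A,D,j,C,E], logical=[A,D,j,C,E]
After op 8 (replace(3, 'o')): offset=0, physical=[A,D,j,o,E], logical=[A,D,j,o,E]
After op 9 (replace(0, 'b')): offset=0, physical=[b,D,j,o,E], logical=[b,D,j,o,E]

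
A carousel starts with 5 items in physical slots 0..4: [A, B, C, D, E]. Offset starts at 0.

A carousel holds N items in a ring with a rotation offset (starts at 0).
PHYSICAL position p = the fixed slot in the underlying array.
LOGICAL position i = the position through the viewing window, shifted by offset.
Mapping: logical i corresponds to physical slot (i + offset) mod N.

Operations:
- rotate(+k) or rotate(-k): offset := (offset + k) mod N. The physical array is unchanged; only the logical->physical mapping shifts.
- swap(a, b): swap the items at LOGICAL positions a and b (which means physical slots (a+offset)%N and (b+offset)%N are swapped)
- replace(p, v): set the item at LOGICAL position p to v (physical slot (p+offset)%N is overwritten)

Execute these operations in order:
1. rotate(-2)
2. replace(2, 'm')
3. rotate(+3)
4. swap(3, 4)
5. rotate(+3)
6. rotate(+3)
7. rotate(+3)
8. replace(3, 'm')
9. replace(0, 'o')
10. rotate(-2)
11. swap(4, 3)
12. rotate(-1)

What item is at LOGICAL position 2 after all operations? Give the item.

Answer: m

Derivation:
After op 1 (rotate(-2)): offset=3, physical=[A,B,C,D,E], logical=[D,E,A,B,C]
After op 2 (replace(2, 'm')): offset=3, physical=[m,B,C,D,E], logical=[D,E,m,B,C]
After op 3 (rotate(+3)): offset=1, physical=[m,B,C,D,E], logical=[B,C,D,E,m]
After op 4 (swap(3, 4)): offset=1, physical=[E,B,C,D,m], logical=[B,C,D,m,E]
After op 5 (rotate(+3)): offset=4, physical=[E,B,C,D,m], logical=[m,E,B,C,D]
After op 6 (rotate(+3)): offset=2, physical=[E,B,C,D,m], logical=[C,D,m,E,B]
After op 7 (rotate(+3)): offset=0, physical=[E,B,C,D,m], logical=[E,B,C,D,m]
After op 8 (replace(3, 'm')): offset=0, physical=[E,B,C,m,m], logical=[E,B,C,m,m]
After op 9 (replace(0, 'o')): offset=0, physical=[o,B,C,m,m], logical=[o,B,C,m,m]
After op 10 (rotate(-2)): offset=3, physical=[o,B,C,m,m], logical=[m,m,o,B,C]
After op 11 (swap(4, 3)): offset=3, physical=[o,C,B,m,m], logical=[m,m,o,C,B]
After op 12 (rotate(-1)): offset=2, physical=[o,C,B,m,m], logical=[B,m,m,o,C]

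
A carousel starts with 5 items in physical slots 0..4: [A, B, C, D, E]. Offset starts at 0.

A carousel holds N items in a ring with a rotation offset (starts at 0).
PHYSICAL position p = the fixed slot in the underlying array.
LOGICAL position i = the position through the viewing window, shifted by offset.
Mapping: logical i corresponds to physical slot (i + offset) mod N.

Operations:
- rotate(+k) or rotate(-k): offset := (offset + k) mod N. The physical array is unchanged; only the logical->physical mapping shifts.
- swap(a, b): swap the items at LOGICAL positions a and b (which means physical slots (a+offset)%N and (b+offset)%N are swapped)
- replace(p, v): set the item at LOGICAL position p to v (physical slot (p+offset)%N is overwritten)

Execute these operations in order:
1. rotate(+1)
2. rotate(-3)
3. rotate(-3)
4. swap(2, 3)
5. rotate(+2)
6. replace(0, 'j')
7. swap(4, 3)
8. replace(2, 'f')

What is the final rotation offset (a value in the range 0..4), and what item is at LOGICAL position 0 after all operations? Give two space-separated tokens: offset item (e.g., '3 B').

Answer: 2 j

Derivation:
After op 1 (rotate(+1)): offset=1, physical=[A,B,C,D,E], logical=[B,C,D,E,A]
After op 2 (rotate(-3)): offset=3, physical=[A,B,C,D,E], logical=[D,E,A,B,C]
After op 3 (rotate(-3)): offset=0, physical=[A,B,C,D,E], logical=[A,B,C,D,E]
After op 4 (swap(2, 3)): offset=0, physical=[A,B,D,C,E], logical=[A,B,D,C,E]
After op 5 (rotate(+2)): offset=2, physical=[A,B,D,C,E], logical=[D,C,E,A,B]
After op 6 (replace(0, 'j')): offset=2, physical=[A,B,j,C,E], logical=[j,C,E,A,B]
After op 7 (swap(4, 3)): offset=2, physical=[B,A,j,C,E], logical=[j,C,E,B,A]
After op 8 (replace(2, 'f')): offset=2, physical=[B,A,j,C,f], logical=[j,C,f,B,A]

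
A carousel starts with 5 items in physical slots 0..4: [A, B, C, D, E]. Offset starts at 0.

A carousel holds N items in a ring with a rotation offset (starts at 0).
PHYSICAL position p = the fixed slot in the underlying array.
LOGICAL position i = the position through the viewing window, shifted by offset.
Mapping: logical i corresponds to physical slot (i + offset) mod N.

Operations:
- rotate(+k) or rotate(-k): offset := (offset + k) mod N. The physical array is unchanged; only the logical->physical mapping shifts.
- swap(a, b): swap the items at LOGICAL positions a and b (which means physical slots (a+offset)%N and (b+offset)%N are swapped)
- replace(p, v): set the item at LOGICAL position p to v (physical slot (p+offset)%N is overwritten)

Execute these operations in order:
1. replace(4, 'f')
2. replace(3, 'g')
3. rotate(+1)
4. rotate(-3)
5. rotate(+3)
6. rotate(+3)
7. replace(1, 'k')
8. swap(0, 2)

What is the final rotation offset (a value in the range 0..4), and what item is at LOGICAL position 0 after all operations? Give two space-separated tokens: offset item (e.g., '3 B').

After op 1 (replace(4, 'f')): offset=0, physical=[A,B,C,D,f], logical=[A,B,C,D,f]
After op 2 (replace(3, 'g')): offset=0, physical=[A,B,C,g,f], logical=[A,B,C,g,f]
After op 3 (rotate(+1)): offset=1, physical=[A,B,C,g,f], logical=[B,C,g,f,A]
After op 4 (rotate(-3)): offset=3, physical=[A,B,C,g,f], logical=[g,f,A,B,C]
After op 5 (rotate(+3)): offset=1, physical=[A,B,C,g,f], logical=[B,C,g,f,A]
After op 6 (rotate(+3)): offset=4, physical=[A,B,C,g,f], logical=[f,A,B,C,g]
After op 7 (replace(1, 'k')): offset=4, physical=[k,B,C,g,f], logical=[f,k,B,C,g]
After op 8 (swap(0, 2)): offset=4, physical=[k,f,C,g,B], logical=[B,k,f,C,g]

Answer: 4 B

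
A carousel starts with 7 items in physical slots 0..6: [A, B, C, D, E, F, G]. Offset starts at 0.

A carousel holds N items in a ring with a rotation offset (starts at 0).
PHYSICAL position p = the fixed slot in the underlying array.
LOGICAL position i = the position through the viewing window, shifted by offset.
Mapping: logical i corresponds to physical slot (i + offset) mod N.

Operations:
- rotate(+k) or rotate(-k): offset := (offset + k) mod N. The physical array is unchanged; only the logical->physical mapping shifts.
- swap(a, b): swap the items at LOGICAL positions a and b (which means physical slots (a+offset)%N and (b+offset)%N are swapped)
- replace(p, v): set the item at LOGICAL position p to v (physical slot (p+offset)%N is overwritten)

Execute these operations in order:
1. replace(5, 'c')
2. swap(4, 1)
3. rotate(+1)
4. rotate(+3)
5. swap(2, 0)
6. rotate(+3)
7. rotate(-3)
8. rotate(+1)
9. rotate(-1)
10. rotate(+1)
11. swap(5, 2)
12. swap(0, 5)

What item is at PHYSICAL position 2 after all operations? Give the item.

After op 1 (replace(5, 'c')): offset=0, physical=[A,B,C,D,E,c,G], logical=[A,B,C,D,E,c,G]
After op 2 (swap(4, 1)): offset=0, physical=[A,E,C,D,B,c,G], logical=[A,E,C,D,B,c,G]
After op 3 (rotate(+1)): offset=1, physical=[A,E,C,D,B,c,G], logical=[E,C,D,B,c,G,A]
After op 4 (rotate(+3)): offset=4, physical=[A,E,C,D,B,c,G], logical=[B,c,G,A,E,C,D]
After op 5 (swap(2, 0)): offset=4, physical=[A,E,C,D,G,c,B], logical=[G,c,B,A,E,C,D]
After op 6 (rotate(+3)): offset=0, physical=[A,E,C,D,G,c,B], logical=[A,E,C,D,G,c,B]
After op 7 (rotate(-3)): offset=4, physical=[A,E,C,D,G,c,B], logical=[G,c,B,A,E,C,D]
After op 8 (rotate(+1)): offset=5, physical=[A,E,C,D,G,c,B], logical=[c,B,A,E,C,D,G]
After op 9 (rotate(-1)): offset=4, physical=[A,E,C,D,G,c,B], logical=[G,c,B,A,E,C,D]
After op 10 (rotate(+1)): offset=5, physical=[A,E,C,D,G,c,B], logical=[c,B,A,E,C,D,G]
After op 11 (swap(5, 2)): offset=5, physical=[D,E,C,A,G,c,B], logical=[c,B,D,E,C,A,G]
After op 12 (swap(0, 5)): offset=5, physical=[D,E,C,c,G,A,B], logical=[A,B,D,E,C,c,G]

Answer: C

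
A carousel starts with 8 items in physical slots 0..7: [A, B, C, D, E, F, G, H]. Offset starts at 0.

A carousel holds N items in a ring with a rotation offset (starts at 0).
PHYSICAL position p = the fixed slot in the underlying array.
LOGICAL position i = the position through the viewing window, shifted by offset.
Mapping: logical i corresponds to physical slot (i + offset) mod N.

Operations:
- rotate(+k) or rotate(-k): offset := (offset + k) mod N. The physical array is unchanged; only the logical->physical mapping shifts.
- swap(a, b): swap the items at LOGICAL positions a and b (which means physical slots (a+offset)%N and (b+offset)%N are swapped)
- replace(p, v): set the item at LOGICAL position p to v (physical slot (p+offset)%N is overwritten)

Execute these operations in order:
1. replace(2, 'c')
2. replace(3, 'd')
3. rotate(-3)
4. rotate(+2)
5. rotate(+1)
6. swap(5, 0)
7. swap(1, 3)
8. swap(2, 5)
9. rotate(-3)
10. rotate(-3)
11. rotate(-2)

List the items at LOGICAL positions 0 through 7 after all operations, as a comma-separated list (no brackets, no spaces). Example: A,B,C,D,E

After op 1 (replace(2, 'c')): offset=0, physical=[A,B,c,D,E,F,G,H], logical=[A,B,c,D,E,F,G,H]
After op 2 (replace(3, 'd')): offset=0, physical=[A,B,c,d,E,F,G,H], logical=[A,B,c,d,E,F,G,H]
After op 3 (rotate(-3)): offset=5, physical=[A,B,c,d,E,F,G,H], logical=[F,G,H,A,B,c,d,E]
After op 4 (rotate(+2)): offset=7, physical=[A,B,c,d,E,F,G,H], logical=[H,A,B,c,d,E,F,G]
After op 5 (rotate(+1)): offset=0, physical=[A,B,c,d,E,F,G,H], logical=[A,B,c,d,E,F,G,H]
After op 6 (swap(5, 0)): offset=0, physical=[F,B,c,d,E,A,G,H], logical=[F,B,c,d,E,A,G,H]
After op 7 (swap(1, 3)): offset=0, physical=[F,d,c,B,E,A,G,H], logical=[F,d,c,B,E,A,G,H]
After op 8 (swap(2, 5)): offset=0, physical=[F,d,A,B,E,c,G,H], logical=[F,d,A,B,E,c,G,H]
After op 9 (rotate(-3)): offset=5, physical=[F,d,A,B,E,c,G,H], logical=[c,G,H,F,d,A,B,E]
After op 10 (rotate(-3)): offset=2, physical=[F,d,A,B,E,c,G,H], logical=[A,B,E,c,G,H,F,d]
After op 11 (rotate(-2)): offset=0, physical=[F,d,A,B,E,c,G,H], logical=[F,d,A,B,E,c,G,H]

Answer: F,d,A,B,E,c,G,H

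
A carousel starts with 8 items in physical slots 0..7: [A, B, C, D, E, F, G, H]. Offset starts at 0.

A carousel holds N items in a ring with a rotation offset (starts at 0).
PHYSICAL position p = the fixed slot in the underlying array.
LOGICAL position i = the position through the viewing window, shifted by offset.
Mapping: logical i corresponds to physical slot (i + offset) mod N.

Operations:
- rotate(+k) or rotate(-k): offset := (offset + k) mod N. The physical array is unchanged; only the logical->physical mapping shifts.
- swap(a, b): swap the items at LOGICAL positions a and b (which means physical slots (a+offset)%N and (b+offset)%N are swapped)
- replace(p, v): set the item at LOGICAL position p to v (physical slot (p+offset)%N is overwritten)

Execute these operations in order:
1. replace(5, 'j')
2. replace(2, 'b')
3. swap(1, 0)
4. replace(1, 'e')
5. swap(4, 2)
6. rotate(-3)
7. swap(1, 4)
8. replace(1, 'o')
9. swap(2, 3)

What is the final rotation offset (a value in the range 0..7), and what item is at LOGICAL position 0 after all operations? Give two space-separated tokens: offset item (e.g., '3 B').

After op 1 (replace(5, 'j')): offset=0, physical=[A,B,C,D,E,j,G,H], logical=[A,B,C,D,E,j,G,H]
After op 2 (replace(2, 'b')): offset=0, physical=[A,B,b,D,E,j,G,H], logical=[A,B,b,D,E,j,G,H]
After op 3 (swap(1, 0)): offset=0, physical=[B,A,b,D,E,j,G,H], logical=[B,A,b,D,E,j,G,H]
After op 4 (replace(1, 'e')): offset=0, physical=[B,e,b,D,E,j,G,H], logical=[B,e,b,D,E,j,G,H]
After op 5 (swap(4, 2)): offset=0, physical=[B,e,E,D,b,j,G,H], logical=[B,e,E,D,b,j,G,H]
After op 6 (rotate(-3)): offset=5, physical=[B,e,E,D,b,j,G,H], logical=[j,G,H,B,e,E,D,b]
After op 7 (swap(1, 4)): offset=5, physical=[B,G,E,D,b,j,e,H], logical=[j,e,H,B,G,E,D,b]
After op 8 (replace(1, 'o')): offset=5, physical=[B,G,E,D,b,j,o,H], logical=[j,o,H,B,G,E,D,b]
After op 9 (swap(2, 3)): offset=5, physical=[H,G,E,D,b,j,o,B], logical=[j,o,B,H,G,E,D,b]

Answer: 5 j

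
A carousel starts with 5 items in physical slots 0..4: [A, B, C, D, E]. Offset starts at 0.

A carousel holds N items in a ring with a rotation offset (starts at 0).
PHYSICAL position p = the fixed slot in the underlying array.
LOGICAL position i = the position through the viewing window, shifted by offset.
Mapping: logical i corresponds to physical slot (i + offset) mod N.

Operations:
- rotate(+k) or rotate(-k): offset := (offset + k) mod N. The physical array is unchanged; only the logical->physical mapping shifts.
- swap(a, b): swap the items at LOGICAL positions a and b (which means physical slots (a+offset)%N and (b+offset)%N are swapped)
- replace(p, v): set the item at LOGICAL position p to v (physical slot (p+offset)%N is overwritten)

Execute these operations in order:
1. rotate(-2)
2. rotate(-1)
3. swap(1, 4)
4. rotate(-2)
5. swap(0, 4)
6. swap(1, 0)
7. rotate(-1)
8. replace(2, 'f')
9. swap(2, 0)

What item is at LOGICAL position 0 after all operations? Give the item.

Answer: f

Derivation:
After op 1 (rotate(-2)): offset=3, physical=[A,B,C,D,E], logical=[D,E,A,B,C]
After op 2 (rotate(-1)): offset=2, physical=[A,B,C,D,E], logical=[C,D,E,A,B]
After op 3 (swap(1, 4)): offset=2, physical=[A,D,C,B,E], logical=[C,B,E,A,D]
After op 4 (rotate(-2)): offset=0, physical=[A,D,C,B,E], logical=[A,D,C,B,E]
After op 5 (swap(0, 4)): offset=0, physical=[E,D,C,B,A], logical=[E,D,C,B,A]
After op 6 (swap(1, 0)): offset=0, physical=[D,E,C,B,A], logical=[D,E,C,B,A]
After op 7 (rotate(-1)): offset=4, physical=[D,E,C,B,A], logical=[A,D,E,C,B]
After op 8 (replace(2, 'f')): offset=4, physical=[D,f,C,B,A], logical=[A,D,f,C,B]
After op 9 (swap(2, 0)): offset=4, physical=[D,A,C,B,f], logical=[f,D,A,C,B]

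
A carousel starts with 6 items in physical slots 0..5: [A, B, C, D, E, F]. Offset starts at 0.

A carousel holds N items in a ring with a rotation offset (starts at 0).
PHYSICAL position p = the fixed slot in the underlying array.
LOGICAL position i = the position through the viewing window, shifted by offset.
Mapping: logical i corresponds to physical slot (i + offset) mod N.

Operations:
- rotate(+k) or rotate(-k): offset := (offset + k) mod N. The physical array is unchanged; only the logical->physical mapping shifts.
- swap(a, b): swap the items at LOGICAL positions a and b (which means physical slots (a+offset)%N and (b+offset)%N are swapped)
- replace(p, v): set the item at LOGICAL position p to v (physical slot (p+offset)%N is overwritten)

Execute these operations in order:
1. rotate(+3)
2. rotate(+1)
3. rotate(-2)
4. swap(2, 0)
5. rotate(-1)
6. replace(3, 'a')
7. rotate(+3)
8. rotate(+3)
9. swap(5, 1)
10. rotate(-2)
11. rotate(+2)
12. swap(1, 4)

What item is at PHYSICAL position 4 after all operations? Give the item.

After op 1 (rotate(+3)): offset=3, physical=[A,B,C,D,E,F], logical=[D,E,F,A,B,C]
After op 2 (rotate(+1)): offset=4, physical=[A,B,C,D,E,F], logical=[E,F,A,B,C,D]
After op 3 (rotate(-2)): offset=2, physical=[A,B,C,D,E,F], logical=[C,D,E,F,A,B]
After op 4 (swap(2, 0)): offset=2, physical=[A,B,E,D,C,F], logical=[E,D,C,F,A,B]
After op 5 (rotate(-1)): offset=1, physical=[A,B,E,D,C,F], logical=[B,E,D,C,F,A]
After op 6 (replace(3, 'a')): offset=1, physical=[A,B,E,D,a,F], logical=[B,E,D,a,F,A]
After op 7 (rotate(+3)): offset=4, physical=[A,B,E,D,a,F], logical=[a,F,A,B,E,D]
After op 8 (rotate(+3)): offset=1, physical=[A,B,E,D,a,F], logical=[B,E,D,a,F,A]
After op 9 (swap(5, 1)): offset=1, physical=[E,B,A,D,a,F], logical=[B,A,D,a,F,E]
After op 10 (rotate(-2)): offset=5, physical=[E,B,A,D,a,F], logical=[F,E,B,A,D,a]
After op 11 (rotate(+2)): offset=1, physical=[E,B,A,D,a,F], logical=[B,A,D,a,F,E]
After op 12 (swap(1, 4)): offset=1, physical=[E,B,F,D,a,A], logical=[B,F,D,a,A,E]

Answer: a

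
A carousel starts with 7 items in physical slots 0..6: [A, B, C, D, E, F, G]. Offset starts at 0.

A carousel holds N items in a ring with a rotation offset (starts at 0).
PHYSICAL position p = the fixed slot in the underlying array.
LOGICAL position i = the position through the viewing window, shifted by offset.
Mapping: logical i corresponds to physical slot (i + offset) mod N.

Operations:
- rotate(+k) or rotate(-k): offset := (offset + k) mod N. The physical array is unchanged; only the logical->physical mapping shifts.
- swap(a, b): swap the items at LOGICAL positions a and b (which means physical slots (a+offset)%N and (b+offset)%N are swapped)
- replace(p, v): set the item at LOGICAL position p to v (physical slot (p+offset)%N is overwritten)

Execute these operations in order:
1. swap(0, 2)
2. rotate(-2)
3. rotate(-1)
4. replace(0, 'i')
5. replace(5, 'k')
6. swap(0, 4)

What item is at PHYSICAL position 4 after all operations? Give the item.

Answer: B

Derivation:
After op 1 (swap(0, 2)): offset=0, physical=[C,B,A,D,E,F,G], logical=[C,B,A,D,E,F,G]
After op 2 (rotate(-2)): offset=5, physical=[C,B,A,D,E,F,G], logical=[F,G,C,B,A,D,E]
After op 3 (rotate(-1)): offset=4, physical=[C,B,A,D,E,F,G], logical=[E,F,G,C,B,A,D]
After op 4 (replace(0, 'i')): offset=4, physical=[C,B,A,D,i,F,G], logical=[i,F,G,C,B,A,D]
After op 5 (replace(5, 'k')): offset=4, physical=[C,B,k,D,i,F,G], logical=[i,F,G,C,B,k,D]
After op 6 (swap(0, 4)): offset=4, physical=[C,i,k,D,B,F,G], logical=[B,F,G,C,i,k,D]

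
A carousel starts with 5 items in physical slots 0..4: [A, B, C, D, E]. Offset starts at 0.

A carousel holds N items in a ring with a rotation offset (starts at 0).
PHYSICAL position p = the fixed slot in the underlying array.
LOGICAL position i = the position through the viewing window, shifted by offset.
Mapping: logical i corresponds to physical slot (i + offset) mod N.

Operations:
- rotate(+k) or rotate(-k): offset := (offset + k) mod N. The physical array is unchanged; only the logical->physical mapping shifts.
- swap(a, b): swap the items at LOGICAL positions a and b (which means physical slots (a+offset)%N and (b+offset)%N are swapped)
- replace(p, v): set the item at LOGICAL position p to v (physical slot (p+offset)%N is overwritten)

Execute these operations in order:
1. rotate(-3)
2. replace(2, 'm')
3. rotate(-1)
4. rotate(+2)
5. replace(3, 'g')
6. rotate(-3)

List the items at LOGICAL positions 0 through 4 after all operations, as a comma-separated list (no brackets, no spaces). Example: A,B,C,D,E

Answer: A,g,C,D,m

Derivation:
After op 1 (rotate(-3)): offset=2, physical=[A,B,C,D,E], logical=[C,D,E,A,B]
After op 2 (replace(2, 'm')): offset=2, physical=[A,B,C,D,m], logical=[C,D,m,A,B]
After op 3 (rotate(-1)): offset=1, physical=[A,B,C,D,m], logical=[B,C,D,m,A]
After op 4 (rotate(+2)): offset=3, physical=[A,B,C,D,m], logical=[D,m,A,B,C]
After op 5 (replace(3, 'g')): offset=3, physical=[A,g,C,D,m], logical=[D,m,A,g,C]
After op 6 (rotate(-3)): offset=0, physical=[A,g,C,D,m], logical=[A,g,C,D,m]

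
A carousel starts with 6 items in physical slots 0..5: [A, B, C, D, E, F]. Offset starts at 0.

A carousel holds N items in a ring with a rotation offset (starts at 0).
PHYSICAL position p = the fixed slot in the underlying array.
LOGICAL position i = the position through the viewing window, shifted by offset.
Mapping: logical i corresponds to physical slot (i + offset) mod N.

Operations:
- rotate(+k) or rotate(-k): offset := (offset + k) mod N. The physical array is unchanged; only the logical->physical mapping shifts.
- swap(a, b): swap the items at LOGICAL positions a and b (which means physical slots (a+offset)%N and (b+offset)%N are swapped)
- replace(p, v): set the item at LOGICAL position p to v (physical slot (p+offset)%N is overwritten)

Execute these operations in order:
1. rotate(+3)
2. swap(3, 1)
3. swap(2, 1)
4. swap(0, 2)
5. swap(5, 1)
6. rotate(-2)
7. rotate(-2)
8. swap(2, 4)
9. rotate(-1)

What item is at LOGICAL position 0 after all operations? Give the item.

Answer: C

Derivation:
After op 1 (rotate(+3)): offset=3, physical=[A,B,C,D,E,F], logical=[D,E,F,A,B,C]
After op 2 (swap(3, 1)): offset=3, physical=[E,B,C,D,A,F], logical=[D,A,F,E,B,C]
After op 3 (swap(2, 1)): offset=3, physical=[E,B,C,D,F,A], logical=[D,F,A,E,B,C]
After op 4 (swap(0, 2)): offset=3, physical=[E,B,C,A,F,D], logical=[A,F,D,E,B,C]
After op 5 (swap(5, 1)): offset=3, physical=[E,B,F,A,C,D], logical=[A,C,D,E,B,F]
After op 6 (rotate(-2)): offset=1, physical=[E,B,F,A,C,D], logical=[B,F,A,C,D,E]
After op 7 (rotate(-2)): offset=5, physical=[E,B,F,A,C,D], logical=[D,E,B,F,A,C]
After op 8 (swap(2, 4)): offset=5, physical=[E,A,F,B,C,D], logical=[D,E,A,F,B,C]
After op 9 (rotate(-1)): offset=4, physical=[E,A,F,B,C,D], logical=[C,D,E,A,F,B]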